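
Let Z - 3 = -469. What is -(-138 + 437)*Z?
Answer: 139334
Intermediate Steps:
Z = -466 (Z = 3 - 469 = -466)
-(-138 + 437)*Z = -(-138 + 437)*(-466) = -299*(-466) = -1*(-139334) = 139334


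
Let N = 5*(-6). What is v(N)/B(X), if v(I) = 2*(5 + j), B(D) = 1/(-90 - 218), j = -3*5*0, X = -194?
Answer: -3080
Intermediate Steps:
j = 0 (j = -15*0 = 0)
B(D) = -1/308 (B(D) = 1/(-308) = -1/308)
N = -30
v(I) = 10 (v(I) = 2*(5 + 0) = 2*5 = 10)
v(N)/B(X) = 10/(-1/308) = 10*(-308) = -3080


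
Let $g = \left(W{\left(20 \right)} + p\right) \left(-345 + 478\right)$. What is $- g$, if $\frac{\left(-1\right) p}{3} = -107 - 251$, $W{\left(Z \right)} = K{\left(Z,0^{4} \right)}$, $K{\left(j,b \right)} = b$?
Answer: $-142842$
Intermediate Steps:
$W{\left(Z \right)} = 0$ ($W{\left(Z \right)} = 0^{4} = 0$)
$p = 1074$ ($p = - 3 \left(-107 - 251\right) = \left(-3\right) \left(-358\right) = 1074$)
$g = 142842$ ($g = \left(0 + 1074\right) \left(-345 + 478\right) = 1074 \cdot 133 = 142842$)
$- g = \left(-1\right) 142842 = -142842$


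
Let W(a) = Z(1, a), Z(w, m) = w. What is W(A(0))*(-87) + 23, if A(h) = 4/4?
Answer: -64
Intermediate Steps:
A(h) = 1 (A(h) = 4*(¼) = 1)
W(a) = 1
W(A(0))*(-87) + 23 = 1*(-87) + 23 = -87 + 23 = -64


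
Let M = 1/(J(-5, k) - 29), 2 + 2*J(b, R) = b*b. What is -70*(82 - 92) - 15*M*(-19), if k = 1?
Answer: 4786/7 ≈ 683.71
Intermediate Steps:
J(b, R) = -1 + b**2/2 (J(b, R) = -1 + (b*b)/2 = -1 + b**2/2)
M = -2/35 (M = 1/((-1 + (1/2)*(-5)**2) - 29) = 1/((-1 + (1/2)*25) - 29) = 1/((-1 + 25/2) - 29) = 1/(23/2 - 29) = 1/(-35/2) = -2/35 ≈ -0.057143)
-70*(82 - 92) - 15*M*(-19) = -70*(82 - 92) - 15*(-2/35)*(-19) = -70*(-10) - (-6)*(-19)/7 = 700 - 1*114/7 = 700 - 114/7 = 4786/7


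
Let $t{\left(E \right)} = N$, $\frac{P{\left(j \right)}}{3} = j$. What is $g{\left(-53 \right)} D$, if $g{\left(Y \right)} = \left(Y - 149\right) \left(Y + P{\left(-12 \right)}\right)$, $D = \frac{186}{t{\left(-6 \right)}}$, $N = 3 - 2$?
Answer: $3343908$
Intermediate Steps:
$P{\left(j \right)} = 3 j$
$N = 1$ ($N = 3 - 2 = 1$)
$t{\left(E \right)} = 1$
$D = 186$ ($D = \frac{186}{1} = 186 \cdot 1 = 186$)
$g{\left(Y \right)} = \left(-149 + Y\right) \left(-36 + Y\right)$ ($g{\left(Y \right)} = \left(Y - 149\right) \left(Y + 3 \left(-12\right)\right) = \left(-149 + Y\right) \left(Y - 36\right) = \left(-149 + Y\right) \left(-36 + Y\right)$)
$g{\left(-53 \right)} D = \left(5364 + \left(-53\right)^{2} - -9805\right) 186 = \left(5364 + 2809 + 9805\right) 186 = 17978 \cdot 186 = 3343908$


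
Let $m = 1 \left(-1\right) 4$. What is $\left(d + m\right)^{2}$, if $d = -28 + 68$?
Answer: $1296$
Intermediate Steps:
$d = 40$
$m = -4$ ($m = \left(-1\right) 4 = -4$)
$\left(d + m\right)^{2} = \left(40 - 4\right)^{2} = 36^{2} = 1296$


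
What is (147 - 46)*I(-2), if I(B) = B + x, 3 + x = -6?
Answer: -1111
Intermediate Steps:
x = -9 (x = -3 - 6 = -9)
I(B) = -9 + B (I(B) = B - 9 = -9 + B)
(147 - 46)*I(-2) = (147 - 46)*(-9 - 2) = 101*(-11) = -1111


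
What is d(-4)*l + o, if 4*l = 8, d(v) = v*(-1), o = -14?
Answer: -6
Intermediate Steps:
d(v) = -v
l = 2 (l = (1/4)*8 = 2)
d(-4)*l + o = -1*(-4)*2 - 14 = 4*2 - 14 = 8 - 14 = -6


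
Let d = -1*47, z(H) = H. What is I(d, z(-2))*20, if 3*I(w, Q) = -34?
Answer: -680/3 ≈ -226.67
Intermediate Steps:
d = -47
I(w, Q) = -34/3 (I(w, Q) = (1/3)*(-34) = -34/3)
I(d, z(-2))*20 = -34/3*20 = -680/3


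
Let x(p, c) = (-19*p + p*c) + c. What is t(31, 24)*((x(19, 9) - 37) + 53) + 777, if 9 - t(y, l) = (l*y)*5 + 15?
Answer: 615567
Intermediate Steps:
t(y, l) = -6 - 5*l*y (t(y, l) = 9 - ((l*y)*5 + 15) = 9 - (5*l*y + 15) = 9 - (15 + 5*l*y) = 9 + (-15 - 5*l*y) = -6 - 5*l*y)
x(p, c) = c - 19*p + c*p (x(p, c) = (-19*p + c*p) + c = c - 19*p + c*p)
t(31, 24)*((x(19, 9) - 37) + 53) + 777 = (-6 - 5*24*31)*(((9 - 19*19 + 9*19) - 37) + 53) + 777 = (-6 - 3720)*(((9 - 361 + 171) - 37) + 53) + 777 = -3726*((-181 - 37) + 53) + 777 = -3726*(-218 + 53) + 777 = -3726*(-165) + 777 = 614790 + 777 = 615567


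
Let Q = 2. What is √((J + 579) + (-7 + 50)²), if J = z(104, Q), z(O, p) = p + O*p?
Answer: √2638 ≈ 51.361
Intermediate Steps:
J = 210 (J = 2*(1 + 104) = 2*105 = 210)
√((J + 579) + (-7 + 50)²) = √((210 + 579) + (-7 + 50)²) = √(789 + 43²) = √(789 + 1849) = √2638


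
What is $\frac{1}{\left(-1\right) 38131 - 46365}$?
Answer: $- \frac{1}{84496} \approx -1.1835 \cdot 10^{-5}$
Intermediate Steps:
$\frac{1}{\left(-1\right) 38131 - 46365} = \frac{1}{-38131 - 46365} = \frac{1}{-84496} = - \frac{1}{84496}$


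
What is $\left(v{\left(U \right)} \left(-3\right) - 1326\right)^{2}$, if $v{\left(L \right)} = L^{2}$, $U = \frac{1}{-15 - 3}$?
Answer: $\frac{20508817681}{11664} \approx 1.7583 \cdot 10^{6}$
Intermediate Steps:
$U = - \frac{1}{18}$ ($U = \frac{1}{-18} = - \frac{1}{18} \approx -0.055556$)
$\left(v{\left(U \right)} \left(-3\right) - 1326\right)^{2} = \left(\left(- \frac{1}{18}\right)^{2} \left(-3\right) - 1326\right)^{2} = \left(\frac{1}{324} \left(-3\right) - 1326\right)^{2} = \left(- \frac{1}{108} - 1326\right)^{2} = \left(- \frac{143209}{108}\right)^{2} = \frac{20508817681}{11664}$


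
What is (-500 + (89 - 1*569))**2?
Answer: 960400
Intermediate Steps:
(-500 + (89 - 1*569))**2 = (-500 + (89 - 569))**2 = (-500 - 480)**2 = (-980)**2 = 960400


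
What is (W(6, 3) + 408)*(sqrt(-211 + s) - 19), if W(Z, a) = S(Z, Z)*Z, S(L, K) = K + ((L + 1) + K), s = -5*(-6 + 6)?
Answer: -9918 + 522*I*sqrt(211) ≈ -9918.0 + 7582.5*I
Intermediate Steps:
s = 0 (s = -5*0 = 0)
S(L, K) = 1 + L + 2*K (S(L, K) = K + ((1 + L) + K) = K + (1 + K + L) = 1 + L + 2*K)
W(Z, a) = Z*(1 + 3*Z) (W(Z, a) = (1 + Z + 2*Z)*Z = (1 + 3*Z)*Z = Z*(1 + 3*Z))
(W(6, 3) + 408)*(sqrt(-211 + s) - 19) = (6*(1 + 3*6) + 408)*(sqrt(-211 + 0) - 19) = (6*(1 + 18) + 408)*(sqrt(-211) - 19) = (6*19 + 408)*(I*sqrt(211) - 19) = (114 + 408)*(-19 + I*sqrt(211)) = 522*(-19 + I*sqrt(211)) = -9918 + 522*I*sqrt(211)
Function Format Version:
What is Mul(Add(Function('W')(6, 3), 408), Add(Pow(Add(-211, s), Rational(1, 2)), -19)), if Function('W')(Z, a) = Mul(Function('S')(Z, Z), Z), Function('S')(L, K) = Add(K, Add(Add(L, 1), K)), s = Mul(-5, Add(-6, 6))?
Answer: Add(-9918, Mul(522, I, Pow(211, Rational(1, 2)))) ≈ Add(-9918.0, Mul(7582.5, I))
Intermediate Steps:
s = 0 (s = Mul(-5, 0) = 0)
Function('S')(L, K) = Add(1, L, Mul(2, K)) (Function('S')(L, K) = Add(K, Add(Add(1, L), K)) = Add(K, Add(1, K, L)) = Add(1, L, Mul(2, K)))
Function('W')(Z, a) = Mul(Z, Add(1, Mul(3, Z))) (Function('W')(Z, a) = Mul(Add(1, Z, Mul(2, Z)), Z) = Mul(Add(1, Mul(3, Z)), Z) = Mul(Z, Add(1, Mul(3, Z))))
Mul(Add(Function('W')(6, 3), 408), Add(Pow(Add(-211, s), Rational(1, 2)), -19)) = Mul(Add(Mul(6, Add(1, Mul(3, 6))), 408), Add(Pow(Add(-211, 0), Rational(1, 2)), -19)) = Mul(Add(Mul(6, Add(1, 18)), 408), Add(Pow(-211, Rational(1, 2)), -19)) = Mul(Add(Mul(6, 19), 408), Add(Mul(I, Pow(211, Rational(1, 2))), -19)) = Mul(Add(114, 408), Add(-19, Mul(I, Pow(211, Rational(1, 2))))) = Mul(522, Add(-19, Mul(I, Pow(211, Rational(1, 2))))) = Add(-9918, Mul(522, I, Pow(211, Rational(1, 2))))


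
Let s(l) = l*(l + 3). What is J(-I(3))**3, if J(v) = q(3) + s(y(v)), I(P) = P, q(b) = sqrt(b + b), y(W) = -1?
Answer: -44 + 18*sqrt(6) ≈ 0.090815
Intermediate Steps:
s(l) = l*(3 + l)
q(b) = sqrt(2)*sqrt(b) (q(b) = sqrt(2*b) = sqrt(2)*sqrt(b))
J(v) = -2 + sqrt(6) (J(v) = sqrt(2)*sqrt(3) - (3 - 1) = sqrt(6) - 1*2 = sqrt(6) - 2 = -2 + sqrt(6))
J(-I(3))**3 = (-2 + sqrt(6))**3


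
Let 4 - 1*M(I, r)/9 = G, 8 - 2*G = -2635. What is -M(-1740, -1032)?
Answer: 23715/2 ≈ 11858.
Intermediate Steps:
G = 2643/2 (G = 4 - 1/2*(-2635) = 4 + 2635/2 = 2643/2 ≈ 1321.5)
M(I, r) = -23715/2 (M(I, r) = 36 - 9*2643/2 = 36 - 23787/2 = -23715/2)
-M(-1740, -1032) = -1*(-23715/2) = 23715/2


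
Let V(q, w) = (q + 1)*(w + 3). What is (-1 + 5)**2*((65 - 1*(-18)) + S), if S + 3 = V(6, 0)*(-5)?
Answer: -400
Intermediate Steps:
V(q, w) = (1 + q)*(3 + w)
S = -108 (S = -3 + (3 + 0 + 3*6 + 6*0)*(-5) = -3 + (3 + 0 + 18 + 0)*(-5) = -3 + 21*(-5) = -3 - 105 = -108)
(-1 + 5)**2*((65 - 1*(-18)) + S) = (-1 + 5)**2*((65 - 1*(-18)) - 108) = 4**2*((65 + 18) - 108) = 16*(83 - 108) = 16*(-25) = -400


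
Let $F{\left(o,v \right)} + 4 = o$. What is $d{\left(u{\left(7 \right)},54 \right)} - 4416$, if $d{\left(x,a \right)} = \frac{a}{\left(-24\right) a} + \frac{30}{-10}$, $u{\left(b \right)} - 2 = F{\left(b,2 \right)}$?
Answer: $- \frac{106057}{24} \approx -4419.0$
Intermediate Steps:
$F{\left(o,v \right)} = -4 + o$
$u{\left(b \right)} = -2 + b$ ($u{\left(b \right)} = 2 + \left(-4 + b\right) = -2 + b$)
$d{\left(x,a \right)} = - \frac{73}{24}$ ($d{\left(x,a \right)} = a \left(- \frac{1}{24 a}\right) + 30 \left(- \frac{1}{10}\right) = - \frac{1}{24} - 3 = - \frac{73}{24}$)
$d{\left(u{\left(7 \right)},54 \right)} - 4416 = - \frac{73}{24} - 4416 = - \frac{106057}{24}$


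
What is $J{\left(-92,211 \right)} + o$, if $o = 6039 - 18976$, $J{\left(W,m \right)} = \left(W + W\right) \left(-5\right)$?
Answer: $-12017$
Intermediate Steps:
$J{\left(W,m \right)} = - 10 W$ ($J{\left(W,m \right)} = 2 W \left(-5\right) = - 10 W$)
$o = -12937$
$J{\left(-92,211 \right)} + o = \left(-10\right) \left(-92\right) - 12937 = 920 - 12937 = -12017$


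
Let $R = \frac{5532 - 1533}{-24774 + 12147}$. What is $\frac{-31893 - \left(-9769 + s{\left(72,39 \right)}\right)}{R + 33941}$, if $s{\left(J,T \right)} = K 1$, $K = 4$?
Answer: $- \frac{5821047}{8928521} \approx -0.65196$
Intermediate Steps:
$s{\left(J,T \right)} = 4$ ($s{\left(J,T \right)} = 4 \cdot 1 = 4$)
$R = - \frac{1333}{4209}$ ($R = \frac{3999}{-12627} = 3999 \left(- \frac{1}{12627}\right) = - \frac{1333}{4209} \approx -0.3167$)
$\frac{-31893 - \left(-9769 + s{\left(72,39 \right)}\right)}{R + 33941} = \frac{-31893 + \left(9769 - 4\right)}{- \frac{1333}{4209} + 33941} = \frac{-31893 + \left(9769 - 4\right)}{\frac{142856336}{4209}} = \left(-31893 + 9765\right) \frac{4209}{142856336} = \left(-22128\right) \frac{4209}{142856336} = - \frac{5821047}{8928521}$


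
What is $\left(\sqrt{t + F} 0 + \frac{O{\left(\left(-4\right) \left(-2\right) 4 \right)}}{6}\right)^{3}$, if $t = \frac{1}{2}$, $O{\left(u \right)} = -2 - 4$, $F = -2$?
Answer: $-1$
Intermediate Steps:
$O{\left(u \right)} = -6$ ($O{\left(u \right)} = -2 - 4 = -6$)
$t = \frac{1}{2} \approx 0.5$
$\left(\sqrt{t + F} 0 + \frac{O{\left(\left(-4\right) \left(-2\right) 4 \right)}}{6}\right)^{3} = \left(\sqrt{\frac{1}{2} - 2} \cdot 0 - \frac{6}{6}\right)^{3} = \left(\sqrt{- \frac{3}{2}} \cdot 0 - 1\right)^{3} = \left(\frac{i \sqrt{6}}{2} \cdot 0 - 1\right)^{3} = \left(0 - 1\right)^{3} = \left(-1\right)^{3} = -1$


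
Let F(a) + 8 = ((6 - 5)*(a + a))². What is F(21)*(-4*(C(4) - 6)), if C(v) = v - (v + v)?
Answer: 70240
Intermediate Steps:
C(v) = -v (C(v) = v - 2*v = -v)
F(a) = -8 + 4*a² (F(a) = -8 + ((6 - 5)*(a + a))² = -8 + (1*(2*a))² = -8 + (2*a)² = -8 + 4*a²)
F(21)*(-4*(C(4) - 6)) = (-8 + 4*21²)*(-4*(-1*4 - 6)) = (-8 + 4*441)*(-4*(-4 - 6)) = (-8 + 1764)*(-4*(-10)) = 1756*40 = 70240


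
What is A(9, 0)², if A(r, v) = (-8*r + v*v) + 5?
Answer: 4489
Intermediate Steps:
A(r, v) = 5 + v² - 8*r (A(r, v) = (-8*r + v²) + 5 = (v² - 8*r) + 5 = 5 + v² - 8*r)
A(9, 0)² = (5 + 0² - 8*9)² = (5 + 0 - 72)² = (-67)² = 4489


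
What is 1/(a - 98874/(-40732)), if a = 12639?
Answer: 20366/257455311 ≈ 7.9105e-5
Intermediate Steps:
1/(a - 98874/(-40732)) = 1/(12639 - 98874/(-40732)) = 1/(12639 - 98874*(-1/40732)) = 1/(12639 + 49437/20366) = 1/(257455311/20366) = 20366/257455311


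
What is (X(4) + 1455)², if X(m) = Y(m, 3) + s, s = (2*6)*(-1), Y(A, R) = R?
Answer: 2090916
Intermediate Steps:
s = -12 (s = 12*(-1) = -12)
X(m) = -9 (X(m) = 3 - 12 = -9)
(X(4) + 1455)² = (-9 + 1455)² = 1446² = 2090916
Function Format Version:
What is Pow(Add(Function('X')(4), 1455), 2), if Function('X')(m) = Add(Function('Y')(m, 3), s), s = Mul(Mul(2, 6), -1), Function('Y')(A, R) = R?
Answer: 2090916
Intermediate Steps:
s = -12 (s = Mul(12, -1) = -12)
Function('X')(m) = -9 (Function('X')(m) = Add(3, -12) = -9)
Pow(Add(Function('X')(4), 1455), 2) = Pow(Add(-9, 1455), 2) = Pow(1446, 2) = 2090916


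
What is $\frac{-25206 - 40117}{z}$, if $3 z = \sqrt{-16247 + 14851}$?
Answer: $\frac{195969 i \sqrt{349}}{698} \approx 5245.0 i$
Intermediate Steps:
$z = \frac{2 i \sqrt{349}}{3}$ ($z = \frac{\sqrt{-16247 + 14851}}{3} = \frac{\sqrt{-1396}}{3} = \frac{2 i \sqrt{349}}{3} \approx 12.454 i$)
$\frac{-25206 - 40117}{z} = \frac{-25206 - 40117}{\frac{2}{3} i \sqrt{349}} = \left(-25206 - 40117\right) \left(- \frac{3 i \sqrt{349}}{698}\right) = - 65323 \left(- \frac{3 i \sqrt{349}}{698}\right) = \frac{195969 i \sqrt{349}}{698}$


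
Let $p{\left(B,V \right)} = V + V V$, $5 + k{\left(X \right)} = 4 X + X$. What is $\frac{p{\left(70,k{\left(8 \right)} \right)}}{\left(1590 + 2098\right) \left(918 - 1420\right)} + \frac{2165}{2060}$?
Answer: $\frac{25035209}{23836466} \approx 1.0503$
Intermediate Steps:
$k{\left(X \right)} = -5 + 5 X$ ($k{\left(X \right)} = -5 + \left(4 X + X\right) = -5 + 5 X$)
$p{\left(B,V \right)} = V + V^{2}$
$\frac{p{\left(70,k{\left(8 \right)} \right)}}{\left(1590 + 2098\right) \left(918 - 1420\right)} + \frac{2165}{2060} = \frac{\left(-5 + 5 \cdot 8\right) \left(1 + \left(-5 + 5 \cdot 8\right)\right)}{\left(1590 + 2098\right) \left(918 - 1420\right)} + \frac{2165}{2060} = \frac{\left(-5 + 40\right) \left(1 + \left(-5 + 40\right)\right)}{3688 \left(-502\right)} + 2165 \cdot \frac{1}{2060} = \frac{35 \left(1 + 35\right)}{-1851376} + \frac{433}{412} = 35 \cdot 36 \left(- \frac{1}{1851376}\right) + \frac{433}{412} = 1260 \left(- \frac{1}{1851376}\right) + \frac{433}{412} = - \frac{315}{462844} + \frac{433}{412} = \frac{25035209}{23836466}$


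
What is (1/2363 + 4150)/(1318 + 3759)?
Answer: 9806451/11996951 ≈ 0.81741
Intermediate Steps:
(1/2363 + 4150)/(1318 + 3759) = (1/2363 + 4150)/5077 = (9806451/2363)*(1/5077) = 9806451/11996951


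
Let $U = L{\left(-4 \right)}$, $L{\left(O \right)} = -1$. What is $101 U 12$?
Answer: $-1212$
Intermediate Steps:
$U = -1$
$101 U 12 = 101 \left(-1\right) 12 = \left(-101\right) 12 = -1212$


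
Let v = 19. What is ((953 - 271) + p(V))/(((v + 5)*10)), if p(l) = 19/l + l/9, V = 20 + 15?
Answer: 108113/37800 ≈ 2.8601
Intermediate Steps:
V = 35
p(l) = 19/l + l/9 (p(l) = 19/l + l*(⅑) = 19/l + l/9)
((953 - 271) + p(V))/(((v + 5)*10)) = ((953 - 271) + (19/35 + (⅑)*35))/(((19 + 5)*10)) = (682 + (19*(1/35) + 35/9))/((24*10)) = (682 + (19/35 + 35/9))/240 = (682 + 1396/315)*(1/240) = (216226/315)*(1/240) = 108113/37800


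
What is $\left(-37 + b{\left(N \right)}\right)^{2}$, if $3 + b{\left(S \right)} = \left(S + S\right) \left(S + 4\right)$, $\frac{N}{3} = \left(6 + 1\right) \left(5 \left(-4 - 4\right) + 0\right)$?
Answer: $1972451713600$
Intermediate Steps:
$N = -840$ ($N = 3 \left(6 + 1\right) \left(5 \left(-4 - 4\right) + 0\right) = 3 \cdot 7 \left(5 \left(-8\right) + 0\right) = 3 \cdot 7 \left(-40 + 0\right) = 3 \cdot 7 \left(-40\right) = 3 \left(-280\right) = -840$)
$b{\left(S \right)} = -3 + 2 S \left(4 + S\right)$ ($b{\left(S \right)} = -3 + \left(S + S\right) \left(S + 4\right) = -3 + 2 S \left(4 + S\right)$)
$\left(-37 + b{\left(N \right)}\right)^{2} = \left(-37 + \left(-3 + 2 \left(-840\right)^{2} + 8 \left(-840\right)\right)\right)^{2} = \left(-37 - -1404477\right)^{2} = \left(-37 + 1404477\right)^{2} = 1404440^{2} = 1972451713600$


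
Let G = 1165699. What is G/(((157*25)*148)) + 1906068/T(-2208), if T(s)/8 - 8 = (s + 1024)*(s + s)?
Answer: 3116661100249/1518632928400 ≈ 2.0523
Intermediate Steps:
T(s) = 64 + 16*s*(1024 + s) (T(s) = 64 + 8*((s + 1024)*(s + s)) = 64 + 8*((1024 + s)*(2*s)) = 64 + 8*(2*s*(1024 + s)) = 64 + 16*s*(1024 + s))
G/(((157*25)*148)) + 1906068/T(-2208) = 1165699/(((157*25)*148)) + 1906068/(64 + 16*(-2208)**2 + 16384*(-2208)) = 1165699/((3925*148)) + 1906068/(64 + 16*4875264 - 36175872) = 1165699/580900 + 1906068/(64 + 78004224 - 36175872) = 1165699*(1/580900) + 1906068/41828416 = 1165699/580900 + 1906068*(1/41828416) = 1165699/580900 + 476517/10457104 = 3116661100249/1518632928400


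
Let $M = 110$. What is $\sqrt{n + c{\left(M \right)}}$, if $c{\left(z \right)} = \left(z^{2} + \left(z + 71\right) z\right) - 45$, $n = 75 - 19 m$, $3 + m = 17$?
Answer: $\sqrt{31774} \approx 178.25$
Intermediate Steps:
$m = 14$ ($m = -3 + 17 = 14$)
$n = -191$ ($n = 75 - 266 = -191$)
$c{\left(z \right)} = -45 + z^{2} + z \left(71 + z\right)$ ($c{\left(z \right)} = \left(z^{2} + \left(71 + z\right) z\right) - 45 = \left(z^{2} + z \left(71 + z\right)\right) - 45 = -45 + z^{2} + z \left(71 + z\right)$)
$\sqrt{n + c{\left(M \right)}} = \sqrt{-191 + \left(-45 + 2 \cdot 110^{2} + 71 \cdot 110\right)} = \sqrt{-191 + \left(-45 + 2 \cdot 12100 + 7810\right)} = \sqrt{-191 + \left(-45 + 24200 + 7810\right)} = \sqrt{-191 + 31965} = \sqrt{31774}$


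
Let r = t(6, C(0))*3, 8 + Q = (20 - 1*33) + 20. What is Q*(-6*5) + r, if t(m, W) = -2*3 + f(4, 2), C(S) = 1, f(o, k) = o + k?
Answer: 30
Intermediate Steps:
f(o, k) = k + o
t(m, W) = 0 (t(m, W) = -2*3 + (2 + 4) = -6 + 6 = 0)
Q = -1 (Q = -8 + ((20 - 1*33) + 20) = -8 + ((20 - 33) + 20) = -8 + (-13 + 20) = -8 + 7 = -1)
r = 0 (r = 0*3 = 0)
Q*(-6*5) + r = -(-6)*5 + 0 = -1*(-30) + 0 = 30 + 0 = 30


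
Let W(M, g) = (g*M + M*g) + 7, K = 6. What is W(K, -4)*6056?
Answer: -248296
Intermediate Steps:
W(M, g) = 7 + 2*M*g (W(M, g) = (M*g + M*g) + 7 = 2*M*g + 7 = 7 + 2*M*g)
W(K, -4)*6056 = (7 + 2*6*(-4))*6056 = (7 - 48)*6056 = -41*6056 = -248296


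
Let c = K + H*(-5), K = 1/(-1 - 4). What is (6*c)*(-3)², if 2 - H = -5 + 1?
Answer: -8154/5 ≈ -1630.8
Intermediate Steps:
K = -⅕ (K = 1/(-5) = -⅕ ≈ -0.20000)
H = 6 (H = 2 - (-5 + 1) = 2 - 1*(-4) = 2 + 4 = 6)
c = -151/5 (c = -⅕ + 6*(-5) = -⅕ - 30 = -151/5 ≈ -30.200)
(6*c)*(-3)² = (6*(-151/5))*(-3)² = -906/5*9 = -8154/5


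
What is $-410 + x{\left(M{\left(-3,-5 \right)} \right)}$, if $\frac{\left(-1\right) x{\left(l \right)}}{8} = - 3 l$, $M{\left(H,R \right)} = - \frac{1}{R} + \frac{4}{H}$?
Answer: $- \frac{2186}{5} \approx -437.2$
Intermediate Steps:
$x{\left(l \right)} = 24 l$ ($x{\left(l \right)} = - 8 \left(- 3 l\right) = 24 l$)
$-410 + x{\left(M{\left(-3,-5 \right)} \right)} = -410 + 24 \left(- \frac{1}{-5} + \frac{4}{-3}\right) = -410 + 24 \left(\left(-1\right) \left(- \frac{1}{5}\right) + 4 \left(- \frac{1}{3}\right)\right) = -410 + 24 \left(\frac{1}{5} - \frac{4}{3}\right) = -410 + 24 \left(- \frac{17}{15}\right) = -410 - \frac{136}{5} = - \frac{2186}{5}$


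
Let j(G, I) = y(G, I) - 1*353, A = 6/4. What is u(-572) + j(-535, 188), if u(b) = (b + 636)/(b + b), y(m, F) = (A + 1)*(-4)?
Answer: -51917/143 ≈ -363.06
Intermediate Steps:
A = 3/2 (A = 6*(¼) = 3/2 ≈ 1.5000)
y(m, F) = -10 (y(m, F) = (3/2 + 1)*(-4) = (5/2)*(-4) = -10)
j(G, I) = -363 (j(G, I) = -10 - 1*353 = -10 - 353 = -363)
u(b) = (636 + b)/(2*b) (u(b) = (636 + b)/((2*b)) = (636 + b)*(1/(2*b)) = (636 + b)/(2*b))
u(-572) + j(-535, 188) = (½)*(636 - 572)/(-572) - 363 = (½)*(-1/572)*64 - 363 = -8/143 - 363 = -51917/143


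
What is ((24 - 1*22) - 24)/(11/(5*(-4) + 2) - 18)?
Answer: 396/335 ≈ 1.1821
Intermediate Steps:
((24 - 1*22) - 24)/(11/(5*(-4) + 2) - 18) = ((24 - 22) - 24)/(11/(-20 + 2) - 18) = (2 - 24)/(11/(-18) - 18) = -22/(11*(-1/18) - 18) = -22/(-11/18 - 18) = -22/(-335/18) = -18/335*(-22) = 396/335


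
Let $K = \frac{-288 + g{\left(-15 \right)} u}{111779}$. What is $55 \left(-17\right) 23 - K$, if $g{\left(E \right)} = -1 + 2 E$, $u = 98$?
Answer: $- \frac{2403804069}{111779} \approx -21505.0$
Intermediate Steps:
$K = - \frac{3326}{111779}$ ($K = \frac{-288 + \left(-1 + 2 \left(-15\right)\right) 98}{111779} = \left(-288 + \left(-1 - 30\right) 98\right) \frac{1}{111779} = \left(-288 - 3038\right) \frac{1}{111779} = \left(-3326\right) \frac{1}{111779} = - \frac{3326}{111779} \approx -0.029755$)
$55 \left(-17\right) 23 - K = 55 \left(-17\right) 23 - - \frac{3326}{111779} = \left(-935\right) 23 + \frac{3326}{111779} = -21505 + \frac{3326}{111779} = - \frac{2403804069}{111779}$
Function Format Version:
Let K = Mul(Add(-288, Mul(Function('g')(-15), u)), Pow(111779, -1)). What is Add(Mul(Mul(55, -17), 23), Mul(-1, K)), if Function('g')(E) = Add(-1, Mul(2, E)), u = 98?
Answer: Rational(-2403804069, 111779) ≈ -21505.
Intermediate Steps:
K = Rational(-3326, 111779) (K = Mul(Add(-288, Mul(Add(-1, Mul(2, -15)), 98)), Pow(111779, -1)) = Mul(Add(-288, Mul(Add(-1, -30), 98)), Rational(1, 111779)) = Mul(Add(-288, Mul(-31, 98)), Rational(1, 111779)) = Mul(Add(-288, -3038), Rational(1, 111779)) = Mul(-3326, Rational(1, 111779)) = Rational(-3326, 111779) ≈ -0.029755)
Add(Mul(Mul(55, -17), 23), Mul(-1, K)) = Add(Mul(Mul(55, -17), 23), Mul(-1, Rational(-3326, 111779))) = Add(Mul(-935, 23), Rational(3326, 111779)) = Add(-21505, Rational(3326, 111779)) = Rational(-2403804069, 111779)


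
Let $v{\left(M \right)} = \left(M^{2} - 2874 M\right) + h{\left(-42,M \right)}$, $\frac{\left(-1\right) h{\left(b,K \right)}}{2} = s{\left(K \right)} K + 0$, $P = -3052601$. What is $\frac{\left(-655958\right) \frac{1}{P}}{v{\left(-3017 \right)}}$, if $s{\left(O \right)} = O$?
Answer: $- \frac{655958}{1316986702031} \approx -4.9807 \cdot 10^{-7}$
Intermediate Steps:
$h{\left(b,K \right)} = - 2 K^{2}$ ($h{\left(b,K \right)} = - 2 \left(K K + 0\right) = - 2 \left(K^{2} + 0\right) = - 2 K^{2}$)
$v{\left(M \right)} = - M^{2} - 2874 M$ ($v{\left(M \right)} = \left(M^{2} - 2874 M\right) - 2 M^{2} = - M^{2} - 2874 M$)
$\frac{\left(-655958\right) \frac{1}{P}}{v{\left(-3017 \right)}} = \frac{\left(-655958\right) \frac{1}{-3052601}}{\left(-3017\right) \left(-2874 - -3017\right)} = \frac{\left(-655958\right) \left(- \frac{1}{3052601}\right)}{\left(-3017\right) \left(-2874 + 3017\right)} = \frac{655958}{3052601 \left(\left(-3017\right) 143\right)} = \frac{655958}{3052601 \left(-431431\right)} = \frac{655958}{3052601} \left(- \frac{1}{431431}\right) = - \frac{655958}{1316986702031}$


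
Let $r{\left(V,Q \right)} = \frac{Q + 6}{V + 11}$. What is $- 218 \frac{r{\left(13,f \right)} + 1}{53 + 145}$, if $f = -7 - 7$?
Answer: $- \frac{218}{297} \approx -0.73401$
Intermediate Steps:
$f = -14$
$r{\left(V,Q \right)} = \frac{6 + Q}{11 + V}$
$- 218 \frac{r{\left(13,f \right)} + 1}{53 + 145} = - 218 \frac{\frac{6 - 14}{11 + 13} + 1}{53 + 145} = - 218 \frac{\frac{1}{24} \left(-8\right) + 1}{198} = - 218 \left(\frac{1}{24} \left(-8\right) + 1\right) \frac{1}{198} = - 218 \left(- \frac{1}{3} + 1\right) \frac{1}{198} = - 218 \cdot \frac{2}{3} \cdot \frac{1}{198} = \left(-218\right) \frac{1}{297} = - \frac{218}{297}$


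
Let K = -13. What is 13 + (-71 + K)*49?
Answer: -4103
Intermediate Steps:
13 + (-71 + K)*49 = 13 + (-71 - 13)*49 = 13 - 84*49 = 13 - 4116 = -4103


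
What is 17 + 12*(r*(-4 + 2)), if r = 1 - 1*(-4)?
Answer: -103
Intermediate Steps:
r = 5 (r = 1 + 4 = 5)
17 + 12*(r*(-4 + 2)) = 17 + 12*(5*(-4 + 2)) = 17 + 12*(5*(-2)) = 17 + 12*(-10) = 17 - 120 = -103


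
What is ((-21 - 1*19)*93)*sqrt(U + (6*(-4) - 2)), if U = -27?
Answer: -3720*I*sqrt(53) ≈ -27082.0*I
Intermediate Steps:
((-21 - 1*19)*93)*sqrt(U + (6*(-4) - 2)) = ((-21 - 1*19)*93)*sqrt(-27 + (6*(-4) - 2)) = ((-21 - 19)*93)*sqrt(-27 + (-24 - 2)) = (-40*93)*sqrt(-27 - 26) = -3720*I*sqrt(53)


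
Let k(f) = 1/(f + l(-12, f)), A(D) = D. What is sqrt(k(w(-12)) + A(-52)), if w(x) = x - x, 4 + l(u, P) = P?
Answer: I*sqrt(209)/2 ≈ 7.2284*I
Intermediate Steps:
l(u, P) = -4 + P
w(x) = 0
k(f) = 1/(-4 + 2*f) (k(f) = 1/(f + (-4 + f)) = 1/(-4 + 2*f))
sqrt(k(w(-12)) + A(-52)) = sqrt(1/(2*(-2 + 0)) - 52) = sqrt((1/2)/(-2) - 52) = sqrt((1/2)*(-1/2) - 52) = sqrt(-1/4 - 52) = sqrt(-209/4) = I*sqrt(209)/2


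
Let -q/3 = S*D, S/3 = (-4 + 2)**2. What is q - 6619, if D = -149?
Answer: -1255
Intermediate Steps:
S = 12 (S = 3*(-4 + 2)**2 = 3*(-2)**2 = 3*4 = 12)
q = 5364 (q = -36*(-149) = -3*(-1788) = 5364)
q - 6619 = 5364 - 6619 = -1255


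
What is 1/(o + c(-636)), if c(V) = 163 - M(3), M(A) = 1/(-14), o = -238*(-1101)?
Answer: 14/3670815 ≈ 3.8139e-6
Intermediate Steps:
o = 262038
M(A) = -1/14
c(V) = 2283/14 (c(V) = 163 - 1*(-1/14) = 163 + 1/14 = 2283/14)
1/(o + c(-636)) = 1/(262038 + 2283/14) = 1/(3670815/14) = 14/3670815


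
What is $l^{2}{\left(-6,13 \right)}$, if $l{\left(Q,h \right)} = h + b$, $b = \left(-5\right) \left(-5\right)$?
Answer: $1444$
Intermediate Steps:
$b = 25$
$l{\left(Q,h \right)} = 25 + h$ ($l{\left(Q,h \right)} = h + 25 = 25 + h$)
$l^{2}{\left(-6,13 \right)} = \left(25 + 13\right)^{2} = 38^{2} = 1444$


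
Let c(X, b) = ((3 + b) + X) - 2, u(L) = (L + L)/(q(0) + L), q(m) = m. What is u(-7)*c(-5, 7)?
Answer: 6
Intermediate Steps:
u(L) = 2 (u(L) = (L + L)/(0 + L) = (2*L)/L = 2)
c(X, b) = 1 + X + b (c(X, b) = (3 + X + b) - 2 = 1 + X + b)
u(-7)*c(-5, 7) = 2*(1 - 5 + 7) = 2*3 = 6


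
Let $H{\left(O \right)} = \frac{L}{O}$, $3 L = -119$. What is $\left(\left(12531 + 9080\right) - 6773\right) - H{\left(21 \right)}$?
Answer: $\frac{133559}{9} \approx 14840.0$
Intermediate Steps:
$L = - \frac{119}{3}$ ($L = \frac{1}{3} \left(-119\right) = - \frac{119}{3} \approx -39.667$)
$H{\left(O \right)} = - \frac{119}{3 O}$
$\left(\left(12531 + 9080\right) - 6773\right) - H{\left(21 \right)} = \left(\left(12531 + 9080\right) - 6773\right) - - \frac{119}{3 \cdot 21} = \left(21611 - 6773\right) - \left(- \frac{119}{3}\right) \frac{1}{21} = 14838 - - \frac{17}{9} = 14838 + \frac{17}{9} = \frac{133559}{9}$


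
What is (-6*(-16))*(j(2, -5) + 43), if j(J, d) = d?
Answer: 3648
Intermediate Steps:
(-6*(-16))*(j(2, -5) + 43) = (-6*(-16))*(-5 + 43) = 96*38 = 3648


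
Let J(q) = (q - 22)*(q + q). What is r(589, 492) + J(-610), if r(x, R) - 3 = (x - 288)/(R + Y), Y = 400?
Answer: 687770657/892 ≈ 7.7104e+5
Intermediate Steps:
r(x, R) = 3 + (-288 + x)/(400 + R) (r(x, R) = 3 + (x - 288)/(R + 400) = 3 + (-288 + x)/(400 + R))
J(q) = 2*q*(-22 + q) (J(q) = (-22 + q)*(2*q) = 2*q*(-22 + q))
r(589, 492) + J(-610) = (912 + 589 + 3*492)/(400 + 492) + 2*(-610)*(-22 - 610) = (912 + 589 + 1476)/892 + 2*(-610)*(-632) = (1/892)*2977 + 771040 = 2977/892 + 771040 = 687770657/892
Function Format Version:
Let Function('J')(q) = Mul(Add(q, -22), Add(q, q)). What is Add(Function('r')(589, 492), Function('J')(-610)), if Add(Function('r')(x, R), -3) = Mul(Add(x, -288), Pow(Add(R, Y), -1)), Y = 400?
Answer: Rational(687770657, 892) ≈ 7.7104e+5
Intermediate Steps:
Function('r')(x, R) = Add(3, Mul(Pow(Add(400, R), -1), Add(-288, x))) (Function('r')(x, R) = Add(3, Mul(Add(x, -288), Pow(Add(R, 400), -1))) = Add(3, Mul(Add(-288, x), Pow(Add(400, R), -1))) = Add(3, Mul(Pow(Add(400, R), -1), Add(-288, x))))
Function('J')(q) = Mul(2, q, Add(-22, q)) (Function('J')(q) = Mul(Add(-22, q), Mul(2, q)) = Mul(2, q, Add(-22, q)))
Add(Function('r')(589, 492), Function('J')(-610)) = Add(Mul(Pow(Add(400, 492), -1), Add(912, 589, Mul(3, 492))), Mul(2, -610, Add(-22, -610))) = Add(Mul(Pow(892, -1), Add(912, 589, 1476)), Mul(2, -610, -632)) = Add(Mul(Rational(1, 892), 2977), 771040) = Add(Rational(2977, 892), 771040) = Rational(687770657, 892)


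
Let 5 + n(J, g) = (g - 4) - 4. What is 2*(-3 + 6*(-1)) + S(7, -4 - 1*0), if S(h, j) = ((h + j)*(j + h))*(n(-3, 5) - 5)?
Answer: -135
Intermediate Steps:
n(J, g) = -13 + g (n(J, g) = -5 + ((g - 4) - 4) = -5 + ((-4 + g) - 4) = -5 + (-8 + g) = -13 + g)
S(h, j) = -13*(h + j)² (S(h, j) = ((h + j)*(j + h))*((-13 + 5) - 5) = ((h + j)*(h + j))*(-8 - 5) = (h + j)²*(-13) = -13*(h + j)²)
2*(-3 + 6*(-1)) + S(7, -4 - 1*0) = 2*(-3 + 6*(-1)) - 13*(7 + (-4 - 1*0))² = 2*(-3 - 6) - 13*(7 + (-4 + 0))² = 2*(-9) - 13*(7 - 4)² = -18 - 13*3² = -18 - 13*9 = -18 - 117 = -135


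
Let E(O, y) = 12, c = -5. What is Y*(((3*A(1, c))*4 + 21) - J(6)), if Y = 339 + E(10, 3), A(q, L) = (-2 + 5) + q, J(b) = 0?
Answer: 24219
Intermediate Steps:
A(q, L) = 3 + q
Y = 351 (Y = 339 + 12 = 351)
Y*(((3*A(1, c))*4 + 21) - J(6)) = 351*(((3*(3 + 1))*4 + 21) - 1*0) = 351*(((3*4)*4 + 21) + 0) = 351*((12*4 + 21) + 0) = 351*((48 + 21) + 0) = 351*(69 + 0) = 351*69 = 24219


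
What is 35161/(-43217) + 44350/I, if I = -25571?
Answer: -2815775881/1105101907 ≈ -2.5480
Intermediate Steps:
35161/(-43217) + 44350/I = 35161/(-43217) + 44350/(-25571) = 35161*(-1/43217) + 44350*(-1/25571) = -35161/43217 - 44350/25571 = -2815775881/1105101907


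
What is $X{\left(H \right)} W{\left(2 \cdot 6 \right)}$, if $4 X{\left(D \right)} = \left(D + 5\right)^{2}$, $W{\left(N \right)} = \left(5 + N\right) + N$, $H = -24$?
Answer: $\frac{10469}{4} \approx 2617.3$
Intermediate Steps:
$W{\left(N \right)} = 5 + 2 N$
$X{\left(D \right)} = \frac{\left(5 + D\right)^{2}}{4}$ ($X{\left(D \right)} = \frac{\left(D + 5\right)^{2}}{4} = \frac{\left(5 + D\right)^{2}}{4}$)
$X{\left(H \right)} W{\left(2 \cdot 6 \right)} = \frac{\left(5 - 24\right)^{2}}{4} \left(5 + 2 \cdot 2 \cdot 6\right) = \frac{\left(-19\right)^{2}}{4} \left(5 + 2 \cdot 12\right) = \frac{1}{4} \cdot 361 \left(5 + 24\right) = \frac{361}{4} \cdot 29 = \frac{10469}{4}$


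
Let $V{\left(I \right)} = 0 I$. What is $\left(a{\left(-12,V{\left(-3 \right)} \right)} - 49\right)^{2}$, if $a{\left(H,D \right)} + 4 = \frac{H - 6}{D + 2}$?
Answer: $3844$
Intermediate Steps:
$V{\left(I \right)} = 0$
$a{\left(H,D \right)} = -4 + \frac{-6 + H}{2 + D}$ ($a{\left(H,D \right)} = -4 + \frac{H - 6}{D + 2} = -4 + \frac{-6 + H}{2 + D}$)
$\left(a{\left(-12,V{\left(-3 \right)} \right)} - 49\right)^{2} = \left(\frac{-14 - 12 - 0}{2 + 0} - 49\right)^{2} = \left(\frac{-14 - 12 + 0}{2} - 49\right)^{2} = \left(\frac{1}{2} \left(-26\right) - 49\right)^{2} = \left(-13 - 49\right)^{2} = \left(-62\right)^{2} = 3844$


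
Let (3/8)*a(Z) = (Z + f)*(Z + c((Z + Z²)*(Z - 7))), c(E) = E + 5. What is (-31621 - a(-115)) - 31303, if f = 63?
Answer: -665593252/3 ≈ -2.2186e+8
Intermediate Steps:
c(E) = 5 + E
a(Z) = 8*(63 + Z)*(5 + Z + (-7 + Z)*(Z + Z²))/3 (a(Z) = 8*((Z + 63)*(Z + (5 + (Z + Z²)*(Z - 7))))/3 = 8*((63 + Z)*(Z + (5 + (Z + Z²)*(-7 + Z))))/3 = 8*((63 + Z)*(Z + (5 + (-7 + Z)*(Z + Z²))))/3 = 8*((63 + Z)*(5 + Z + (-7 + Z)*(Z + Z²)))/3 = 8*(63 + Z)*(5 + Z + (-7 + Z)*(Z + Z²))/3)
(-31621 - a(-115)) - 31303 = (-31621 - (840 - 1024*(-115)² + 152*(-115)³ - 2984/3*(-115) + (8/3)*(-115)⁴)) - 31303 = (-31621 - (840 - 1024*13225 + 152*(-1520875) + 343160/3 + (8/3)*174900625)) - 31303 = (-31621 - (840 - 13542400 - 231173000 + 343160/3 + 1399205000/3)) - 31303 = (-31621 - 1*665404480/3) - 31303 = (-31621 - 665404480/3) - 31303 = -665499343/3 - 31303 = -665593252/3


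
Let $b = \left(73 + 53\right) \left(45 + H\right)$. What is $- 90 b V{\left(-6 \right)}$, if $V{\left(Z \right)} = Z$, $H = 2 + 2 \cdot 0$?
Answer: $3197880$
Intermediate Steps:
$H = 2$ ($H = 2 + 0 = 2$)
$b = 5922$ ($b = \left(73 + 53\right) \left(45 + 2\right) = 126 \cdot 47 = 5922$)
$- 90 b V{\left(-6 \right)} = \left(-90\right) 5922 \left(-6\right) = \left(-532980\right) \left(-6\right) = 3197880$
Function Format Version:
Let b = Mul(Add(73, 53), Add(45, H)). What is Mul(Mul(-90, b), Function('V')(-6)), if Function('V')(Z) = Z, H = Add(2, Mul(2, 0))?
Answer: 3197880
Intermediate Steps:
H = 2 (H = Add(2, 0) = 2)
b = 5922 (b = Mul(Add(73, 53), Add(45, 2)) = Mul(126, 47) = 5922)
Mul(Mul(-90, b), Function('V')(-6)) = Mul(Mul(-90, 5922), -6) = Mul(-532980, -6) = 3197880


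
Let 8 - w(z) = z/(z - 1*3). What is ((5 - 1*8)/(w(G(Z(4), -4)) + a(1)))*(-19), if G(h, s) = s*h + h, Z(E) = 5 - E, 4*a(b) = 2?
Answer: 57/8 ≈ 7.1250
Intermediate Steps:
a(b) = 1/2 (a(b) = (1/4)*2 = 1/2)
G(h, s) = h + h*s (G(h, s) = h*s + h = h + h*s)
w(z) = 8 - z/(-3 + z) (w(z) = 8 - z/(z - 1*3) = 8 - z/(z - 3) = 8 - z/(-3 + z))
((5 - 1*8)/(w(G(Z(4), -4)) + a(1)))*(-19) = ((5 - 1*8)/((-24 + 7*((5 - 1*4)*(1 - 4)))/(-3 + (5 - 1*4)*(1 - 4)) + 1/2))*(-19) = ((5 - 8)/((-24 + 7*((5 - 4)*(-3)))/(-3 + (5 - 4)*(-3)) + 1/2))*(-19) = -3/((-24 + 7*(1*(-3)))/(-3 + 1*(-3)) + 1/2)*(-19) = -3/((-24 + 7*(-3))/(-3 - 3) + 1/2)*(-19) = -3/((-24 - 21)/(-6) + 1/2)*(-19) = -3/(-1/6*(-45) + 1/2)*(-19) = -3/(15/2 + 1/2)*(-19) = -3/8*(-19) = 57/8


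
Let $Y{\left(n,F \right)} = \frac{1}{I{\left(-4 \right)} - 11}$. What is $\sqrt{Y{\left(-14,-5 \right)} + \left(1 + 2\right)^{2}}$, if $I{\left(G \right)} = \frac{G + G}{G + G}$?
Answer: $\frac{\sqrt{890}}{10} \approx 2.9833$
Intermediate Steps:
$I{\left(G \right)} = 1$ ($I{\left(G \right)} = \frac{2 G}{2 G} = 2 G \frac{1}{2 G} = 1$)
$Y{\left(n,F \right)} = - \frac{1}{10}$ ($Y{\left(n,F \right)} = \frac{1}{1 - 11} = \frac{1}{-10} = - \frac{1}{10}$)
$\sqrt{Y{\left(-14,-5 \right)} + \left(1 + 2\right)^{2}} = \sqrt{- \frac{1}{10} + \left(1 + 2\right)^{2}} = \sqrt{- \frac{1}{10} + 3^{2}} = \sqrt{- \frac{1}{10} + 9} = \sqrt{\frac{89}{10}} = \frac{\sqrt{890}}{10}$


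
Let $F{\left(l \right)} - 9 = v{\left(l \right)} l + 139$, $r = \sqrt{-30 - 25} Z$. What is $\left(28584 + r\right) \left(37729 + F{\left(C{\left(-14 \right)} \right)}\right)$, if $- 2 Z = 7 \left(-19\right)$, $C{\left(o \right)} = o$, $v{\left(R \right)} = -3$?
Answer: $1083876696 + \frac{5043227 i \sqrt{55}}{2} \approx 1.0839 \cdot 10^{9} + 1.8701 \cdot 10^{7} i$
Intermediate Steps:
$Z = \frac{133}{2}$ ($Z = - \frac{7 \left(-19\right)}{2} = \left(- \frac{1}{2}\right) \left(-133\right) = \frac{133}{2} \approx 66.5$)
$r = \frac{133 i \sqrt{55}}{2}$ ($r = \sqrt{-30 - 25} \cdot \frac{133}{2} = \sqrt{-55} \cdot \frac{133}{2} = i \sqrt{55} \cdot \frac{133}{2} = \frac{133 i \sqrt{55}}{2} \approx 493.18 i$)
$F{\left(l \right)} = 148 - 3 l$ ($F{\left(l \right)} = 9 - \left(-139 + 3 l\right) = 148 - 3 l$)
$\left(28584 + r\right) \left(37729 + F{\left(C{\left(-14 \right)} \right)}\right) = \left(28584 + \frac{133 i \sqrt{55}}{2}\right) \left(37729 + \left(148 - -42\right)\right) = \left(28584 + \frac{133 i \sqrt{55}}{2}\right) \left(37729 + \left(148 + 42\right)\right) = \left(28584 + \frac{133 i \sqrt{55}}{2}\right) \left(37729 + 190\right) = \left(28584 + \frac{133 i \sqrt{55}}{2}\right) 37919 = 1083876696 + \frac{5043227 i \sqrt{55}}{2}$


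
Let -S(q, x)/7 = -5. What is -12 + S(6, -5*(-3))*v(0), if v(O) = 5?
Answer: 163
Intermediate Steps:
S(q, x) = 35 (S(q, x) = -7*(-5) = 35)
-12 + S(6, -5*(-3))*v(0) = -12 + 35*5 = -12 + 175 = 163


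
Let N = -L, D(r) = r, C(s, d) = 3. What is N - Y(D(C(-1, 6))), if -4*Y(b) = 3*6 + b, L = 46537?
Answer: -186127/4 ≈ -46532.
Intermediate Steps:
Y(b) = -9/2 - b/4 (Y(b) = -(3*6 + b)/4 = -(18 + b)/4 = -9/2 - b/4)
N = -46537 (N = -1*46537 = -46537)
N - Y(D(C(-1, 6))) = -46537 - (-9/2 - ¼*3) = -46537 - (-9/2 - ¾) = -46537 - 1*(-21/4) = -46537 + 21/4 = -186127/4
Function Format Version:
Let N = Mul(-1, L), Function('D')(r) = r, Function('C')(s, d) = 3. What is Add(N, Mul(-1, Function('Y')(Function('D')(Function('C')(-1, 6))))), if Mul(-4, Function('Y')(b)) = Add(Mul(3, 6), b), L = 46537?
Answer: Rational(-186127, 4) ≈ -46532.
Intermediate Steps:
Function('Y')(b) = Add(Rational(-9, 2), Mul(Rational(-1, 4), b)) (Function('Y')(b) = Mul(Rational(-1, 4), Add(Mul(3, 6), b)) = Mul(Rational(-1, 4), Add(18, b)) = Add(Rational(-9, 2), Mul(Rational(-1, 4), b)))
N = -46537 (N = Mul(-1, 46537) = -46537)
Add(N, Mul(-1, Function('Y')(Function('D')(Function('C')(-1, 6))))) = Add(-46537, Mul(-1, Add(Rational(-9, 2), Mul(Rational(-1, 4), 3)))) = Add(-46537, Mul(-1, Add(Rational(-9, 2), Rational(-3, 4)))) = Add(-46537, Mul(-1, Rational(-21, 4))) = Add(-46537, Rational(21, 4)) = Rational(-186127, 4)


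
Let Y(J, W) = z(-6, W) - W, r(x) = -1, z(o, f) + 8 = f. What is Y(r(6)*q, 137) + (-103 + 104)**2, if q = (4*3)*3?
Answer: -7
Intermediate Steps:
z(o, f) = -8 + f
q = 36 (q = 12*3 = 36)
Y(J, W) = -8 (Y(J, W) = (-8 + W) - W = -8)
Y(r(6)*q, 137) + (-103 + 104)**2 = -8 + (-103 + 104)**2 = -8 + 1**2 = -8 + 1 = -7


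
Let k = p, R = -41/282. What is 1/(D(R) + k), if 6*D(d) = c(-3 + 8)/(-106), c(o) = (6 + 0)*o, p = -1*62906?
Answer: -106/6668041 ≈ -1.5897e-5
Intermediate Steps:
p = -62906
R = -41/282 (R = -41*1/282 = -41/282 ≈ -0.14539)
c(o) = 6*o
k = -62906
D(d) = -5/106 (D(d) = ((6*(-3 + 8))/(-106))/6 = ((6*5)*(-1/106))/6 = (30*(-1/106))/6 = (1/6)*(-15/53) = -5/106)
1/(D(R) + k) = 1/(-5/106 - 62906) = 1/(-6668041/106) = -106/6668041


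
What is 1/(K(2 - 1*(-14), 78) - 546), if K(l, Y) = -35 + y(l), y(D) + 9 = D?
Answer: -1/574 ≈ -0.0017422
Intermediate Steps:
y(D) = -9 + D
K(l, Y) = -44 + l (K(l, Y) = -35 + (-9 + l) = -44 + l)
1/(K(2 - 1*(-14), 78) - 546) = 1/((-44 + (2 - 1*(-14))) - 546) = 1/((-44 + (2 + 14)) - 546) = 1/((-44 + 16) - 546) = 1/(-28 - 546) = 1/(-574) = -1/574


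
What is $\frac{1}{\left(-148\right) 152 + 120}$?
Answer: $- \frac{1}{22376} \approx -4.4691 \cdot 10^{-5}$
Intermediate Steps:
$\frac{1}{\left(-148\right) 152 + 120} = \frac{1}{-22496 + 120} = \frac{1}{-22376} = - \frac{1}{22376}$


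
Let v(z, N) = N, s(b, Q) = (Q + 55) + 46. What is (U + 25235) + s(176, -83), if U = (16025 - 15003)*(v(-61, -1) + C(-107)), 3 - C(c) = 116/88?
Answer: 285448/11 ≈ 25950.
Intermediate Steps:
s(b, Q) = 101 + Q (s(b, Q) = (55 + Q) + 46 = 101 + Q)
C(c) = 37/22 (C(c) = 3 - 116/88 = 3 - 1*29/22 = 3 - 29/22 = 37/22)
U = 7665/11 (U = (16025 - 15003)*(-1 + 37/22) = 1022*(15/22) = 7665/11 ≈ 696.82)
(U + 25235) + s(176, -83) = (7665/11 + 25235) + (101 - 83) = 285250/11 + 18 = 285448/11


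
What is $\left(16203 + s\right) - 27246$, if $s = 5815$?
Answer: $-5228$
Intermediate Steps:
$\left(16203 + s\right) - 27246 = \left(16203 + 5815\right) - 27246 = 22018 - 27246 = -5228$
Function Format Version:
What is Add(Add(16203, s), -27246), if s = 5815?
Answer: -5228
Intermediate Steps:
Add(Add(16203, s), -27246) = Add(Add(16203, 5815), -27246) = Add(22018, -27246) = -5228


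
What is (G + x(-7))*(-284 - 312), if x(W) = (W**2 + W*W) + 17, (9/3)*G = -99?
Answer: -48872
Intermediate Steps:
G = -33 (G = (1/3)*(-99) = -33)
x(W) = 17 + 2*W**2 (x(W) = (W**2 + W**2) + 17 = 2*W**2 + 17 = 17 + 2*W**2)
(G + x(-7))*(-284 - 312) = (-33 + (17 + 2*(-7)**2))*(-284 - 312) = (-33 + (17 + 2*49))*(-596) = (-33 + (17 + 98))*(-596) = (-33 + 115)*(-596) = 82*(-596) = -48872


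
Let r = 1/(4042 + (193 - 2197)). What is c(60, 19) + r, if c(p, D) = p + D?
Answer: 161003/2038 ≈ 79.000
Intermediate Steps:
r = 1/2038 (r = 1/(4042 - 2004) = 1/2038 ≈ 0.00049068)
c(p, D) = D + p
c(60, 19) + r = (19 + 60) + 1/2038 = 79 + 1/2038 = 161003/2038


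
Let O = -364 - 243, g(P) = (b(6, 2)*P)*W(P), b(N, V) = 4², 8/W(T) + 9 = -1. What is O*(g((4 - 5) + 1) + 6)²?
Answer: -21852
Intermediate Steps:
W(T) = -⅘ (W(T) = 8/(-9 - 1) = 8/(-10) = 8*(-⅒) = -⅘)
b(N, V) = 16
g(P) = -64*P/5 (g(P) = (16*P)*(-⅘) = -64*P/5)
O = -607
O*(g((4 - 5) + 1) + 6)² = -607*(-64*((4 - 5) + 1)/5 + 6)² = -607*(-64*(-1 + 1)/5 + 6)² = -607*(-64/5*0 + 6)² = -607*(0 + 6)² = -607*6² = -607*36 = -21852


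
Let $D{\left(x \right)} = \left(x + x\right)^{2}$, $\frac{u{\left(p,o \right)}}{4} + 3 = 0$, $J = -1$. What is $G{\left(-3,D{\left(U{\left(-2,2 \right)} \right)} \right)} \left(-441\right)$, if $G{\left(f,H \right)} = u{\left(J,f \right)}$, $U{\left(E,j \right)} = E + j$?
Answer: $5292$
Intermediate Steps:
$u{\left(p,o \right)} = -12$ ($u{\left(p,o \right)} = -12 + 4 \cdot 0 = -12 + 0 = -12$)
$D{\left(x \right)} = 4 x^{2}$ ($D{\left(x \right)} = \left(2 x\right)^{2} = 4 x^{2}$)
$G{\left(f,H \right)} = -12$
$G{\left(-3,D{\left(U{\left(-2,2 \right)} \right)} \right)} \left(-441\right) = \left(-12\right) \left(-441\right) = 5292$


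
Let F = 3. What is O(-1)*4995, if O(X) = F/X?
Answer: -14985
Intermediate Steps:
O(X) = 3/X
O(-1)*4995 = (3/(-1))*4995 = (3*(-1))*4995 = -3*4995 = -14985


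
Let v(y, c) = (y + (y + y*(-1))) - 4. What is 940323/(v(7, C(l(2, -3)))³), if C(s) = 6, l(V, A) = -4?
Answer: 313441/9 ≈ 34827.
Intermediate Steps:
v(y, c) = -4 + y (v(y, c) = (y + (y - y)) - 4 = (y + 0) - 4 = y - 4 = -4 + y)
940323/(v(7, C(l(2, -3)))³) = 940323/((-4 + 7)³) = 940323/(3³) = 940323/27 = 940323*(1/27) = 313441/9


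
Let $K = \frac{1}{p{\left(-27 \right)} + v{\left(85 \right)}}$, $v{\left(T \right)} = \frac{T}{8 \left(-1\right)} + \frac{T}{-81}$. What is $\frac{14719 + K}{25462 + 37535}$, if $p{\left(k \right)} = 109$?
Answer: $\frac{928283821}{3973031799} \approx 0.23365$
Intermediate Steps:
$v{\left(T \right)} = - \frac{89 T}{648}$ ($v{\left(T \right)} = \frac{T}{-8} + T \left(- \frac{1}{81}\right) = T \left(- \frac{1}{8}\right) - \frac{T}{81} = - \frac{T}{8} - \frac{T}{81} = - \frac{89 T}{648}$)
$K = \frac{648}{63067}$ ($K = \frac{1}{109 - \frac{7565}{648}} = \frac{1}{\frac{63067}{648}} = \frac{648}{63067} \approx 0.010275$)
$\frac{14719 + K}{25462 + 37535} = \frac{14719 + \frac{648}{63067}}{25462 + 37535} = \frac{928283821}{63067 \cdot 62997} = \frac{928283821}{63067} \cdot \frac{1}{62997} = \frac{928283821}{3973031799}$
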